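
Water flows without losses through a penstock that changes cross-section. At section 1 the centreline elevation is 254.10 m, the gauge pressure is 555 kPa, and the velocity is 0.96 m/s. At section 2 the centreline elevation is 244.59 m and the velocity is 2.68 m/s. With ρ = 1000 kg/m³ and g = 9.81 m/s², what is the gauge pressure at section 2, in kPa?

P₂ ≈ 645 kPa

Pressure head at 1: ψ₁ = P₁/(ρg) = 555×1000 / (1000 × 9.81) = 56.57 m.
Velocity heads: v₁²/2g = 0.96²/19.62 = 0.047 m; v₂²/2g = 2.68²/19.62 = 0.366 m.
Total head H = z₁ + ψ₁ + v₁²/2g = 254.10 + 56.57 + 0.047 = 310.72 m.
ψ₂ = H − z₂ − v₂²/2g = 310.72 − 244.59 − 0.366 = 65.76 m.
P₂ = ρgψ₂ = 1000 × 9.81 × 65.76 ≈ 645 kPa.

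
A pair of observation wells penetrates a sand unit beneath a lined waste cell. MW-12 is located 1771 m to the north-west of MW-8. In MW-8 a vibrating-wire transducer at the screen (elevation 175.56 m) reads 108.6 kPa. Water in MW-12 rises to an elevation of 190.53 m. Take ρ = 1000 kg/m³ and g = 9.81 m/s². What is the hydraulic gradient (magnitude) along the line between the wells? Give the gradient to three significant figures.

i ≈ 0.00220

Pressure head at MW-8: ψ = P/(ρg) = 108.6×1000 / (1000 × 9.81) = 11.07 m.
Total head at MW-8: h = z + ψ = 175.56 + 11.07 = 186.63 m.
Total head at MW-12: h = 190.53 m (water level in the piezometer is the total head).
Head difference: h(MW-8) − h(MW-12) = 186.63 − 190.53 = -3.90 m.
Hydraulic gradient: i = |Δh| / L = 3.90 / 1771 = 0.00220.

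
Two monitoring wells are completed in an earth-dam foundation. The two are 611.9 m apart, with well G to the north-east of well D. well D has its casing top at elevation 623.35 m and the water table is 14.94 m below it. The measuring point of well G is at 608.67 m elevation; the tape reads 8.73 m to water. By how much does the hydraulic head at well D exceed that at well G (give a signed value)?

Δh ≈ 8.47 m

Total head at well D: h = 623.35 − 14.94 = 608.41 m.
Total head at well G: h = 608.67 − 8.73 = 599.94 m.
Head difference: h(well D) − h(well G) = 608.41 − 599.94 = 8.47 m.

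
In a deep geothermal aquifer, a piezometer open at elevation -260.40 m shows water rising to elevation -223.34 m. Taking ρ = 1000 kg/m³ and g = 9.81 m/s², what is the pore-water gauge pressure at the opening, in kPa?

P ≈ 364 kPa

Pressure head ψ = h − z = -223.34 − (-260.40) = 37.06 m.
P = ρgψ = 1000 × 9.81 × 37.06 = 363559 Pa ≈ 364 kPa.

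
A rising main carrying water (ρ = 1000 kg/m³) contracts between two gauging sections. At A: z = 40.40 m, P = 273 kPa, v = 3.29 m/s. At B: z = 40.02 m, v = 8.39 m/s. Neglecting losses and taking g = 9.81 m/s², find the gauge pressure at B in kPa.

P₂ ≈ 247 kPa

Pressure head at A: ψ₁ = P₁/(ρg) = 273×1000 / (1000 × 9.81) = 27.83 m.
Velocity heads: v₁²/2g = 3.29²/19.62 = 0.552 m; v₂²/2g = 8.39²/19.62 = 3.588 m.
Total head H = z₁ + ψ₁ + v₁²/2g = 40.40 + 27.83 + 0.552 = 68.78 m.
ψ₂ = H − z₂ − v₂²/2g = 68.78 − 40.02 − 3.588 = 25.17 m.
P₂ = ρgψ₂ = 1000 × 9.81 × 25.17 ≈ 247 kPa.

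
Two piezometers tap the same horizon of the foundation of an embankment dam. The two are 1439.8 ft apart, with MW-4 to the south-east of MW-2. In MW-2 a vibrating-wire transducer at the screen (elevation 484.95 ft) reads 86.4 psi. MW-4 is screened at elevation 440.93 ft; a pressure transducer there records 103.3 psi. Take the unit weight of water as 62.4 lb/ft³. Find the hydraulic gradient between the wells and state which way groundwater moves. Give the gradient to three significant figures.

i ≈ 0.00349; groundwater flows toward the south-east

Pressure head at MW-2: ψ = 144·P/γ = 144 × 86.4 / 62.4 = 199.38 ft.
Total head at MW-2: h = z + ψ = 484.95 + 199.38 = 684.33 ft.
Pressure head at MW-4: ψ = 144·P/γ = 144 × 103.3 / 62.4 = 238.38 ft.
Total head at MW-4: h = z + ψ = 440.93 + 238.38 = 679.31 ft.
Head difference: h(MW-2) − h(MW-4) = 684.33 − 679.31 = 5.02 ft.
Hydraulic gradient: i = |Δh| / L = 5.02 / 1439.8 = 0.00349.
Flow is from higher to lower head: from MW-2 toward MW-4, i.e. toward the south-east.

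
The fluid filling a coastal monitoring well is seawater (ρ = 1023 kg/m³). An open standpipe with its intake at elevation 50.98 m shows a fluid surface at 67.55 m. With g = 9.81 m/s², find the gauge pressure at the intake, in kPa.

Pressure head ψ = h − z = 67.55 − 50.98 = 16.57 m.
P = ρgψ = 1023 × 9.81 × 16.57 = 166290 Pa ≈ 166 kPa.

P ≈ 166 kPa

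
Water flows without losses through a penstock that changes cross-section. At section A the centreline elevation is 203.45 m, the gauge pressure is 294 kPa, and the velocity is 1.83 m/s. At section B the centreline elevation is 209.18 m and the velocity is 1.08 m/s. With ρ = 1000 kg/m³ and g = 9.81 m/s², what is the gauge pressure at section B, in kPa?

Pressure head at A: ψ₁ = P₁/(ρg) = 294×1000 / (1000 × 9.81) = 29.97 m.
Velocity heads: v₁²/2g = 1.83²/19.62 = 0.171 m; v₂²/2g = 1.08²/19.62 = 0.059 m.
Total head H = z₁ + ψ₁ + v₁²/2g = 203.45 + 29.97 + 0.171 = 233.59 m.
ψ₂ = H − z₂ − v₂²/2g = 233.59 − 209.18 − 0.059 = 24.35 m.
P₂ = ρgψ₂ = 1000 × 9.81 × 24.35 ≈ 239 kPa.

P₂ ≈ 239 kPa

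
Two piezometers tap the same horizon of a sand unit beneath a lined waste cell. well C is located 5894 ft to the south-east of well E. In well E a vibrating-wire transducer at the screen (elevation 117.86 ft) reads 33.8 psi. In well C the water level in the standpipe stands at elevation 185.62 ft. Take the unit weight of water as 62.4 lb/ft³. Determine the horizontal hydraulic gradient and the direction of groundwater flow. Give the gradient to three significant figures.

i ≈ 0.00174; groundwater flows toward the south-east

Pressure head at well E: ψ = 144·P/γ = 144 × 33.8 / 62.4 = 78.00 ft.
Total head at well E: h = z + ψ = 117.86 + 78.00 = 195.86 ft.
Total head at well C: h = 185.62 ft (water level in the piezometer is the total head).
Head difference: h(well E) − h(well C) = 195.86 − 185.62 = 10.24 ft.
Hydraulic gradient: i = |Δh| / L = 10.24 / 5894 = 0.00174.
Flow is from higher to lower head: from well E toward well C, i.e. toward the south-east.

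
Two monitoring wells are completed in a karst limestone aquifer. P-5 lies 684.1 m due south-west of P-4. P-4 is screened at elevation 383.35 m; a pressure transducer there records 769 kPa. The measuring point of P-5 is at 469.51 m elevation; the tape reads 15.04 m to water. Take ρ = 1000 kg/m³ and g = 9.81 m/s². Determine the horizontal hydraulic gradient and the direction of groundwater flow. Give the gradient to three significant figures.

Pressure head at P-4: ψ = P/(ρg) = 769×1000 / (1000 × 9.81) = 78.39 m.
Total head at P-4: h = z + ψ = 383.35 + 78.39 = 461.74 m.
Total head at P-5: h = 469.51 − 15.04 = 454.47 m.
Head difference: h(P-4) − h(P-5) = 461.74 − 454.47 = 7.27 m.
Hydraulic gradient: i = |Δh| / L = 7.27 / 684.1 = 0.0106.
Flow is from higher to lower head: from P-4 toward P-5, i.e. toward the south-west.

i ≈ 0.0106; groundwater flows toward the south-west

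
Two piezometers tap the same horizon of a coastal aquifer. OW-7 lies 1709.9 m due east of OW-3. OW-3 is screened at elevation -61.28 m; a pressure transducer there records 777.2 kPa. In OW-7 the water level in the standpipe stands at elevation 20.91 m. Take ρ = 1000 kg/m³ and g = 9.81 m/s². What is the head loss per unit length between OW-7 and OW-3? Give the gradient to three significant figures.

i ≈ 0.00173 m/m

Pressure head at OW-3: ψ = P/(ρg) = 777.2×1000 / (1000 × 9.81) = 79.23 m.
Total head at OW-3: h = z + ψ = -61.28 + 79.23 = 17.95 m.
Total head at OW-7: h = 20.91 m (water level in the piezometer is the total head).
Head difference: h(OW-3) − h(OW-7) = 17.95 − 20.91 = -2.96 m.
Hydraulic gradient: i = |Δh| / L = 2.96 / 1709.9 = 0.00173.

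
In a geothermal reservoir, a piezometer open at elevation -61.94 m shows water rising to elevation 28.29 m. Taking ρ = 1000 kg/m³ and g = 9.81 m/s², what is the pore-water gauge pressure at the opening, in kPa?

P ≈ 885 kPa

Pressure head ψ = h − z = 28.29 − (-61.94) = 90.23 m.
P = ρgψ = 1000 × 9.81 × 90.23 = 885156 Pa ≈ 885 kPa.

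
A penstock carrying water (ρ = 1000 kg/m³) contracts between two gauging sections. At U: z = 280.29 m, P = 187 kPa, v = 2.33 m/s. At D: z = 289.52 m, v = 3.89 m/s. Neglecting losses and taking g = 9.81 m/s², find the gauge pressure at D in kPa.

Pressure head at U: ψ₁ = P₁/(ρg) = 187×1000 / (1000 × 9.81) = 19.06 m.
Velocity heads: v₁²/2g = 2.33²/19.62 = 0.277 m; v₂²/2g = 3.89²/19.62 = 0.771 m.
Total head H = z₁ + ψ₁ + v₁²/2g = 280.29 + 19.06 + 0.277 = 299.63 m.
ψ₂ = H − z₂ − v₂²/2g = 299.63 − 289.52 − 0.771 = 9.34 m.
P₂ = ρgψ₂ = 1000 × 9.81 × 9.34 ≈ 91.6 kPa.

P₂ ≈ 91.6 kPa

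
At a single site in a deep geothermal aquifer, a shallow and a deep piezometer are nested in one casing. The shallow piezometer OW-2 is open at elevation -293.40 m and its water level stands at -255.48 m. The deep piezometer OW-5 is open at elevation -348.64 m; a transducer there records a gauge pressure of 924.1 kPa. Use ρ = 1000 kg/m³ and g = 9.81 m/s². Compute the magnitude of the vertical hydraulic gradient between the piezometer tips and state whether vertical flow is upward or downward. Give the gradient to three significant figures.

Total head at OW-2: h = -255.48 m (water level in the standpipe).
Pressure head at OW-5: ψ = P/(ρg) = 924.1×1000 / (1000 × 9.81) = 94.20 m.
Total head at OW-5: h = z + ψ = -348.64 + 94.20 = -254.44 m.
Δh = h(OW-2) − h(OW-5) = -255.48 − (-254.44) = -1.04 m.
Vertical separation Δz = -293.40 − (-348.64) = 55.24 m.
|i_v| = |Δh| / Δz = 1.04 / 55.24 = 0.0188.
Head is higher in the deep piezometer, so vertical flow is upward (discharge condition).

|i_v| ≈ 0.0188; vertical flow is upward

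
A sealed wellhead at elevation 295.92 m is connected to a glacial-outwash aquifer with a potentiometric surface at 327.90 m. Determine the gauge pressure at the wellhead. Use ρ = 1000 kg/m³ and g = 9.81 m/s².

Head above the cap: Δh = 327.90 − 295.92 = 31.98 m.
P = ρgΔh = 1000 × 9.81 × 31.98 = 313724 Pa ≈ 314 kPa.

P ≈ 314 kPa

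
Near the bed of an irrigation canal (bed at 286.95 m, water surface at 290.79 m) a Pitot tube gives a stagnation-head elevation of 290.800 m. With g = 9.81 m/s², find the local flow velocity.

v ≈ 0.443 m/s

Near the bed, under hydrostatic conditions, the piezometric head (z + ψ) equals the free-surface elevation, 290.79 m.
Velocity head = total − piezometric = 290.800 − 290.79 = 0.010 m.
v = √(2g·h_v) = √(2 × 9.81 × 0.010) = 0.443 m/s.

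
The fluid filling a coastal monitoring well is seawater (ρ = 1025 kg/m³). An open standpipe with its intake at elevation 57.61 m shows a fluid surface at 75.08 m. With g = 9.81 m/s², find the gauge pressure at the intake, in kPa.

Pressure head ψ = h − z = 75.08 − 57.61 = 17.47 m.
P = ρgψ = 1025 × 9.81 × 17.47 = 175665 Pa ≈ 176 kPa.

P ≈ 176 kPa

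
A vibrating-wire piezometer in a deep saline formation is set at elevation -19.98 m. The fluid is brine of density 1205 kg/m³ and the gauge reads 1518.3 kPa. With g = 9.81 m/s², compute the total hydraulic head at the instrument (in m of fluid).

h ≈ 108.46 m

ψ = P/(ρg) = 1518.3×1000 / (1205 × 9.81) = 128.44 m.
h = z + ψ = -19.98 + 128.44 = 108.46 m.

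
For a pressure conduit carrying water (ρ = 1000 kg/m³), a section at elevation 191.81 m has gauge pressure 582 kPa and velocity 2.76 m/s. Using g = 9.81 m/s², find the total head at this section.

h ≈ 251.53 m

Pressure head ψ = P/(ρg) = 582×1000 / (1000 × 9.81) = 59.33 m.
Velocity head = v²/(2g) = 2.76² / (2 × 9.81) = 0.388 m.
h = z + ψ + v²/(2g) = 191.81 + 59.33 + 0.388 = 251.53 m.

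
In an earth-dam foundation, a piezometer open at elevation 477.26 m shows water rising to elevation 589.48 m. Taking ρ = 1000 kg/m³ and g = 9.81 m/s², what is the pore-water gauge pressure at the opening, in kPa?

P ≈ 1100 kPa

Pressure head ψ = h − z = 589.48 − 477.26 = 112.22 m.
P = ρgψ = 1000 × 9.81 × 112.22 = 1100878 Pa ≈ 1100 kPa.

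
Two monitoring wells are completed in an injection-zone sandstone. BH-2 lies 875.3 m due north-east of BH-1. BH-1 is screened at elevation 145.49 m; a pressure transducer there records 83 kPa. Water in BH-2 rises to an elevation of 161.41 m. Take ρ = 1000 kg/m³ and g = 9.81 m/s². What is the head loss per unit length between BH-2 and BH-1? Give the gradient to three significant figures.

i ≈ 0.00852 m/m

Pressure head at BH-1: ψ = P/(ρg) = 83×1000 / (1000 × 9.81) = 8.46 m.
Total head at BH-1: h = z + ψ = 145.49 + 8.46 = 153.95 m.
Total head at BH-2: h = 161.41 m (water level in the piezometer is the total head).
Head difference: h(BH-1) − h(BH-2) = 153.95 − 161.41 = -7.46 m.
Hydraulic gradient: i = |Δh| / L = 7.46 / 875.3 = 0.00852.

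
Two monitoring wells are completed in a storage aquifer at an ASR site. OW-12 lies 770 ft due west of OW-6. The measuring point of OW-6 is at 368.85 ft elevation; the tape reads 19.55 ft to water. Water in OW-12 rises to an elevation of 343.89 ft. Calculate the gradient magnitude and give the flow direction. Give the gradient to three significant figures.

i ≈ 0.00703; groundwater flows toward the west

Total head at OW-6: h = 368.85 − 19.55 = 349.30 ft.
Total head at OW-12: h = 343.89 ft (water level in the piezometer is the total head).
Head difference: h(OW-6) − h(OW-12) = 349.30 − 343.89 = 5.41 ft.
Hydraulic gradient: i = |Δh| / L = 5.41 / 770 = 0.00703.
Flow is from higher to lower head: from OW-6 toward OW-12, i.e. toward the west.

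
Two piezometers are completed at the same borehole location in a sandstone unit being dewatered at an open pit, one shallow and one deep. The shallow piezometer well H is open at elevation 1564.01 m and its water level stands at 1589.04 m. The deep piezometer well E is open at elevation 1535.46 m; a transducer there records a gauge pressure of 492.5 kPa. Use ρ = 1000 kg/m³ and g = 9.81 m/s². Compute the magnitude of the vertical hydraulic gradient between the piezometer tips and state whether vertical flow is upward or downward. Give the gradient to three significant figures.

|i_v| ≈ 0.118; vertical flow is downward

Total head at well H: h = 1589.04 m (water level in the standpipe).
Pressure head at well E: ψ = P/(ρg) = 492.5×1000 / (1000 × 9.81) = 50.20 m.
Total head at well E: h = z + ψ = 1535.46 + 50.20 = 1585.66 m.
Δh = h(well H) − h(well E) = 1589.04 − 1585.66 = 3.38 m.
Vertical separation Δz = 1564.01 − 1535.46 = 28.55 m.
|i_v| = |Δh| / Δz = 3.38 / 28.55 = 0.118.
Head is higher in the shallow piezometer, so vertical flow is downward (recharge condition).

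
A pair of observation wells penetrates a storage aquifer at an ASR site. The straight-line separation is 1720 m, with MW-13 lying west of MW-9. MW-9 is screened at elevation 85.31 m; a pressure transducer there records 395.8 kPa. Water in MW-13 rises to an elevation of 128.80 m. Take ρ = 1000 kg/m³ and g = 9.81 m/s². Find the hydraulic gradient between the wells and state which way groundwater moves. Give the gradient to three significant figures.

Pressure head at MW-9: ψ = P/(ρg) = 395.8×1000 / (1000 × 9.81) = 40.35 m.
Total head at MW-9: h = z + ψ = 85.31 + 40.35 = 125.66 m.
Total head at MW-13: h = 128.80 m (water level in the piezometer is the total head).
Head difference: h(MW-9) − h(MW-13) = 125.66 − 128.80 = -3.14 m.
Hydraulic gradient: i = |Δh| / L = 3.14 / 1720 = 0.00183.
Flow is from higher to lower head: from MW-13 toward MW-9, i.e. toward the east.

i ≈ 0.00183; groundwater flows toward the east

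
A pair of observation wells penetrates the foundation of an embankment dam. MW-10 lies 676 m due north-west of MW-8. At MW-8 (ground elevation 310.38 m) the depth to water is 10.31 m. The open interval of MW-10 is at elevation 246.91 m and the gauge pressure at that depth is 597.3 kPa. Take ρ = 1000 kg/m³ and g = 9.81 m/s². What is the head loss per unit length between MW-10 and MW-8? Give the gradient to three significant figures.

i ≈ 0.0114 m/m

Total head at MW-8: h = 310.38 − 10.31 = 300.07 m.
Pressure head at MW-10: ψ = P/(ρg) = 597.3×1000 / (1000 × 9.81) = 60.89 m.
Total head at MW-10: h = z + ψ = 246.91 + 60.89 = 307.80 m.
Head difference: h(MW-8) − h(MW-10) = 300.07 − 307.80 = -7.73 m.
Hydraulic gradient: i = |Δh| / L = 7.73 / 676 = 0.0114.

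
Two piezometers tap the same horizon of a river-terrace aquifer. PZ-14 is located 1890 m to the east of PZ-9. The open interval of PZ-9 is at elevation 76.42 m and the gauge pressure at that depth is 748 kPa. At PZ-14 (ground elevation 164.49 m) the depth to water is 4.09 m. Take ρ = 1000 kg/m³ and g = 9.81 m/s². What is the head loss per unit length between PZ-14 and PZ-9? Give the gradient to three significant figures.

i ≈ 0.00409 m/m

Pressure head at PZ-9: ψ = P/(ρg) = 748×1000 / (1000 × 9.81) = 76.25 m.
Total head at PZ-9: h = z + ψ = 76.42 + 76.25 = 152.67 m.
Total head at PZ-14: h = 164.49 − 4.09 = 160.40 m.
Head difference: h(PZ-9) − h(PZ-14) = 152.67 − 160.40 = -7.73 m.
Hydraulic gradient: i = |Δh| / L = 7.73 / 1890 = 0.00409.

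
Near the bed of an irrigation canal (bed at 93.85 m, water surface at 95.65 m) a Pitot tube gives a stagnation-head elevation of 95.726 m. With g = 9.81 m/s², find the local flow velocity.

Near the bed, under hydrostatic conditions, the piezometric head (z + ψ) equals the free-surface elevation, 95.65 m.
Velocity head = total − piezometric = 95.726 − 95.65 = 0.076 m.
v = √(2g·h_v) = √(2 × 9.81 × 0.076) = 1.22 m/s.

v ≈ 1.22 m/s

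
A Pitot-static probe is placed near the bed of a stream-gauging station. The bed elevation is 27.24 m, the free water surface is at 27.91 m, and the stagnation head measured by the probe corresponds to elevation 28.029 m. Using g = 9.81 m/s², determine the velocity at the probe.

v ≈ 1.53 m/s

Near the bed, under hydrostatic conditions, the piezometric head (z + ψ) equals the free-surface elevation, 27.91 m.
Velocity head = total − piezometric = 28.029 − 27.91 = 0.119 m.
v = √(2g·h_v) = √(2 × 9.81 × 0.119) = 1.53 m/s.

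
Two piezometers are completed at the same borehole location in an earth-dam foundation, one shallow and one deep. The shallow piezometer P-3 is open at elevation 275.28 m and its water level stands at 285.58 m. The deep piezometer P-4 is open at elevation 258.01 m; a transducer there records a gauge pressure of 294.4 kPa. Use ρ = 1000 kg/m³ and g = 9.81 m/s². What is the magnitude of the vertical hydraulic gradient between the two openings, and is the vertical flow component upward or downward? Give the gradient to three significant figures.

Total head at P-3: h = 285.58 m (water level in the standpipe).
Pressure head at P-4: ψ = P/(ρg) = 294.4×1000 / (1000 × 9.81) = 30.01 m.
Total head at P-4: h = z + ψ = 258.01 + 30.01 = 288.02 m.
Δh = h(P-3) − h(P-4) = 285.58 − 288.02 = -2.44 m.
Vertical separation Δz = 275.28 − 258.01 = 17.27 m.
|i_v| = |Δh| / Δz = 2.44 / 17.27 = 0.141.
Head is higher in the deep piezometer, so vertical flow is upward (discharge condition).

|i_v| ≈ 0.141; vertical flow is upward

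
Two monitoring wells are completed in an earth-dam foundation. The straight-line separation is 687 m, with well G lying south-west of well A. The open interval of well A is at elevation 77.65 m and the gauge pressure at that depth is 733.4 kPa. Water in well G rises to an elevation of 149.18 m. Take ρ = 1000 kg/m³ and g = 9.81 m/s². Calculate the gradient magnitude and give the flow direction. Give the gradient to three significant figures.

Pressure head at well A: ψ = P/(ρg) = 733.4×1000 / (1000 × 9.81) = 74.76 m.
Total head at well A: h = z + ψ = 77.65 + 74.76 = 152.41 m.
Total head at well G: h = 149.18 m (water level in the piezometer is the total head).
Head difference: h(well A) − h(well G) = 152.41 − 149.18 = 3.23 m.
Hydraulic gradient: i = |Δh| / L = 3.23 / 687 = 0.00470.
Flow is from higher to lower head: from well A toward well G, i.e. toward the south-west.

i ≈ 0.00470; groundwater flows toward the south-west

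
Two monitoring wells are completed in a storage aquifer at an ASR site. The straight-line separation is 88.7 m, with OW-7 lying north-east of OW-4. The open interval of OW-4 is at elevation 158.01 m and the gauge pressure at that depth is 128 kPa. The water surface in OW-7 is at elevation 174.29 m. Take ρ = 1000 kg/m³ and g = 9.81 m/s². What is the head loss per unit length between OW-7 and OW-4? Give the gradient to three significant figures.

Pressure head at OW-4: ψ = P/(ρg) = 128×1000 / (1000 × 9.81) = 13.05 m.
Total head at OW-4: h = z + ψ = 158.01 + 13.05 = 171.06 m.
Total head at OW-7: h = 174.29 m (water level in the piezometer is the total head).
Head difference: h(OW-4) − h(OW-7) = 171.06 − 174.29 = -3.23 m.
Hydraulic gradient: i = |Δh| / L = 3.23 / 88.7 = 0.0364.

i ≈ 0.0364 m/m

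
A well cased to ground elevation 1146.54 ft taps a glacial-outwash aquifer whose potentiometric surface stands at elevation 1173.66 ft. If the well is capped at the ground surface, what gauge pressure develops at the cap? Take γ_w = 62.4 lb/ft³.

P ≈ 11.8 psi

Head above the cap: Δh = 1173.66 − 1146.54 = 27.12 ft.
P = γΔh/144 = 62.4 × 27.12 / 144 = 11.8 psi.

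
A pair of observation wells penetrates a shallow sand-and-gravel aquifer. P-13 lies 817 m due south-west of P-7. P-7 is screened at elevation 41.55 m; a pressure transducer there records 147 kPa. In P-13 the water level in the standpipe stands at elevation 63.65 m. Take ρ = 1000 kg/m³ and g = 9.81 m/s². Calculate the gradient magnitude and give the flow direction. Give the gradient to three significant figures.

Pressure head at P-7: ψ = P/(ρg) = 147×1000 / (1000 × 9.81) = 14.98 m.
Total head at P-7: h = z + ψ = 41.55 + 14.98 = 56.53 m.
Total head at P-13: h = 63.65 m (water level in the piezometer is the total head).
Head difference: h(P-7) − h(P-13) = 56.53 − 63.65 = -7.12 m.
Hydraulic gradient: i = |Δh| / L = 7.12 / 817 = 0.00871.
Flow is from higher to lower head: from P-13 toward P-7, i.e. toward the north-east.

i ≈ 0.00871; groundwater flows toward the north-east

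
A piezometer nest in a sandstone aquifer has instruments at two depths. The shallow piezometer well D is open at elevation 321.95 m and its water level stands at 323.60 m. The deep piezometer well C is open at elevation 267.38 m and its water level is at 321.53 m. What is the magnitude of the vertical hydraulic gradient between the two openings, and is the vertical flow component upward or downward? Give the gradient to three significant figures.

|i_v| ≈ 0.0379; vertical flow is downward

Total head at well D: h = 323.60 m (water level in the standpipe).
Total head at well C: h = 321.53 m.
Δh = h(well D) − h(well C) = 323.60 − 321.53 = 2.07 m.
Vertical separation Δz = 321.95 − 267.38 = 54.57 m.
|i_v| = |Δh| / Δz = 2.07 / 54.57 = 0.0379.
Head is higher in the shallow piezometer, so vertical flow is downward (recharge condition).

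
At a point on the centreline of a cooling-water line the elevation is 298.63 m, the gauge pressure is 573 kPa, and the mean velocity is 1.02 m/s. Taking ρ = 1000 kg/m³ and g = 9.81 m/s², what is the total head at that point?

h ≈ 357.09 m

Pressure head ψ = P/(ρg) = 573×1000 / (1000 × 9.81) = 58.41 m.
Velocity head = v²/(2g) = 1.02² / (2 × 9.81) = 0.053 m.
h = z + ψ + v²/(2g) = 298.63 + 58.41 + 0.053 = 357.09 m.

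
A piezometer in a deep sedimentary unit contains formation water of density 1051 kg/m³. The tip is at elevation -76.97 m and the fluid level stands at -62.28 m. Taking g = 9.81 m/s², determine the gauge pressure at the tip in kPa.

Pressure head ψ = h − z = -62.28 − (-76.97) = 14.69 m.
P = ρgψ = 1051 × 9.81 × 14.69 = 151458 Pa ≈ 151 kPa.

P ≈ 151 kPa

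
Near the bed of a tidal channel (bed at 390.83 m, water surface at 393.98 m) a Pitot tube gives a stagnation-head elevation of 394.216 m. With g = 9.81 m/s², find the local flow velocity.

v ≈ 2.15 m/s

Near the bed, under hydrostatic conditions, the piezometric head (z + ψ) equals the free-surface elevation, 393.98 m.
Velocity head = total − piezometric = 394.216 − 393.98 = 0.236 m.
v = √(2g·h_v) = √(2 × 9.81 × 0.236) = 2.15 m/s.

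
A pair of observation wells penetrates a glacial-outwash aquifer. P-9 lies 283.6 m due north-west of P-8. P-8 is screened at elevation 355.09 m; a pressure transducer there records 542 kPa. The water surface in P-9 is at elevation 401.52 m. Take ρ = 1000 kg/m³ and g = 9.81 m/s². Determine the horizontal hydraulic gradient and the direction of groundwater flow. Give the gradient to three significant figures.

i ≈ 0.0311; groundwater flows toward the north-west

Pressure head at P-8: ψ = P/(ρg) = 542×1000 / (1000 × 9.81) = 55.25 m.
Total head at P-8: h = z + ψ = 355.09 + 55.25 = 410.34 m.
Total head at P-9: h = 401.52 m (water level in the piezometer is the total head).
Head difference: h(P-8) − h(P-9) = 410.34 − 401.52 = 8.82 m.
Hydraulic gradient: i = |Δh| / L = 8.82 / 283.6 = 0.0311.
Flow is from higher to lower head: from P-8 toward P-9, i.e. toward the north-west.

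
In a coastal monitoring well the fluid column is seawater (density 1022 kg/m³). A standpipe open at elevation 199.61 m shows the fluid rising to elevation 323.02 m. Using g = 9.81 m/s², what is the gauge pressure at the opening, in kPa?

P ≈ 1240 kPa

Pressure head ψ = h − z = 323.02 − 199.61 = 123.41 m.
P = ρgψ = 1022 × 9.81 × 123.41 = 1237286 Pa ≈ 1240 kPa.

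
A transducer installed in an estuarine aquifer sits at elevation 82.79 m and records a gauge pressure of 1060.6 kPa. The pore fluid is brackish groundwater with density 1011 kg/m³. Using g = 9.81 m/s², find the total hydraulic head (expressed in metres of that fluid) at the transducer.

h ≈ 189.73 m

ψ = P/(ρg) = 1060.6×1000 / (1011 × 9.81) = 106.94 m.
h = z + ψ = 82.79 + 106.94 = 189.73 m.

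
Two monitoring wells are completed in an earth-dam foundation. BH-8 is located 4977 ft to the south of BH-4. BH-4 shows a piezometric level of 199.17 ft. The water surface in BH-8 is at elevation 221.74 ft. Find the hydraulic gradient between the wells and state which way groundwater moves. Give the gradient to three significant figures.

i ≈ 0.00453; groundwater flows toward the north

Total head at BH-4: h = 199.17 ft (water level in the piezometer is the total head).
Total head at BH-8: h = 221.74 ft (water level in the piezometer is the total head).
Head difference: h(BH-4) − h(BH-8) = 199.17 − 221.74 = -22.57 ft.
Hydraulic gradient: i = |Δh| / L = 22.57 / 4977 = 0.00453.
Flow is from higher to lower head: from BH-8 toward BH-4, i.e. toward the north.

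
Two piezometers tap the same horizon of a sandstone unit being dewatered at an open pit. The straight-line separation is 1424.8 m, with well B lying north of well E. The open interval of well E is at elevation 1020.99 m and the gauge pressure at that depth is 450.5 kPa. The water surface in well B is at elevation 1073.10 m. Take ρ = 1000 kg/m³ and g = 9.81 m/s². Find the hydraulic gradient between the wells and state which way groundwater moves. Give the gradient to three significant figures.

Pressure head at well E: ψ = P/(ρg) = 450.5×1000 / (1000 × 9.81) = 45.92 m.
Total head at well E: h = z + ψ = 1020.99 + 45.92 = 1066.91 m.
Total head at well B: h = 1073.10 m (water level in the piezometer is the total head).
Head difference: h(well E) − h(well B) = 1066.91 − 1073.10 = -6.19 m.
Hydraulic gradient: i = |Δh| / L = 6.19 / 1424.8 = 0.00434.
Flow is from higher to lower head: from well B toward well E, i.e. toward the south.

i ≈ 0.00434; groundwater flows toward the south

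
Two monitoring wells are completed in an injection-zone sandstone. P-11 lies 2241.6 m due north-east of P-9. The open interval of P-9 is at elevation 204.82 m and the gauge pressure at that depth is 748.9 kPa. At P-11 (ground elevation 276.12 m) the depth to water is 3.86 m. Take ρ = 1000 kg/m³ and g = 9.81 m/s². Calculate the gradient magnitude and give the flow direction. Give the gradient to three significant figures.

i ≈ 0.00397; groundwater flows toward the north-east

Pressure head at P-9: ψ = P/(ρg) = 748.9×1000 / (1000 × 9.81) = 76.34 m.
Total head at P-9: h = z + ψ = 204.82 + 76.34 = 281.16 m.
Total head at P-11: h = 276.12 − 3.86 = 272.26 m.
Head difference: h(P-9) − h(P-11) = 281.16 − 272.26 = 8.90 m.
Hydraulic gradient: i = |Δh| / L = 8.90 / 2241.6 = 0.00397.
Flow is from higher to lower head: from P-9 toward P-11, i.e. toward the north-east.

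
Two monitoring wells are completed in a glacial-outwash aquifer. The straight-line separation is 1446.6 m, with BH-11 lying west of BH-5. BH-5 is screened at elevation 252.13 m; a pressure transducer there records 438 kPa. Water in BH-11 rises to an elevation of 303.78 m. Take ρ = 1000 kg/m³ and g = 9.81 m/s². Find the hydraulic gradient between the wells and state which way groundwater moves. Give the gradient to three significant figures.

i ≈ 0.00484; groundwater flows toward the east

Pressure head at BH-5: ψ = P/(ρg) = 438×1000 / (1000 × 9.81) = 44.65 m.
Total head at BH-5: h = z + ψ = 252.13 + 44.65 = 296.78 m.
Total head at BH-11: h = 303.78 m (water level in the piezometer is the total head).
Head difference: h(BH-5) − h(BH-11) = 296.78 − 303.78 = -7.00 m.
Hydraulic gradient: i = |Δh| / L = 7.00 / 1446.6 = 0.00484.
Flow is from higher to lower head: from BH-11 toward BH-5, i.e. toward the east.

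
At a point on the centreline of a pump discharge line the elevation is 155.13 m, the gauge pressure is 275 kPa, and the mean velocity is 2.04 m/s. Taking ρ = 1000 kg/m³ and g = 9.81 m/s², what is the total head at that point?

Pressure head ψ = P/(ρg) = 275×1000 / (1000 × 9.81) = 28.03 m.
Velocity head = v²/(2g) = 2.04² / (2 × 9.81) = 0.212 m.
h = z + ψ + v²/(2g) = 155.13 + 28.03 + 0.212 = 183.37 m.

h ≈ 183.37 m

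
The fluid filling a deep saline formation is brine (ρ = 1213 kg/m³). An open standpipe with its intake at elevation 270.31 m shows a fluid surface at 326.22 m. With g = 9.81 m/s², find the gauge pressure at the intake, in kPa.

P ≈ 665 kPa

Pressure head ψ = h − z = 326.22 − 270.31 = 55.91 m.
P = ρgψ = 1213 × 9.81 × 55.91 = 665303 Pa ≈ 665 kPa.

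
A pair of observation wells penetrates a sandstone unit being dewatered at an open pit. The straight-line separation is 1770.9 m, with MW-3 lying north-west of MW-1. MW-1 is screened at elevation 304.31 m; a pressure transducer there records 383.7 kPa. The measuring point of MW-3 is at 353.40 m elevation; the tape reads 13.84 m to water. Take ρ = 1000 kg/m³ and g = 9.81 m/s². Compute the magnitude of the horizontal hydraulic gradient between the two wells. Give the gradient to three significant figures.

i ≈ 0.00218

Pressure head at MW-1: ψ = P/(ρg) = 383.7×1000 / (1000 × 9.81) = 39.11 m.
Total head at MW-1: h = z + ψ = 304.31 + 39.11 = 343.42 m.
Total head at MW-3: h = 353.40 − 13.84 = 339.56 m.
Head difference: h(MW-1) − h(MW-3) = 343.42 − 339.56 = 3.86 m.
Hydraulic gradient: i = |Δh| / L = 3.86 / 1770.9 = 0.00218.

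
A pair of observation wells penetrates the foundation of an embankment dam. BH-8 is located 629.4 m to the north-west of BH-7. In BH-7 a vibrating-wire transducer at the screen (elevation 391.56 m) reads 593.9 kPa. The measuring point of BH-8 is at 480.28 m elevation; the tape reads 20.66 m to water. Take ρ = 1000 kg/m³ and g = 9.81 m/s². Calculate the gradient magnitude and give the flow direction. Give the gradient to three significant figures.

Pressure head at BH-7: ψ = P/(ρg) = 593.9×1000 / (1000 × 9.81) = 60.54 m.
Total head at BH-7: h = z + ψ = 391.56 + 60.54 = 452.10 m.
Total head at BH-8: h = 480.28 − 20.66 = 459.62 m.
Head difference: h(BH-7) − h(BH-8) = 452.10 − 459.62 = -7.52 m.
Hydraulic gradient: i = |Δh| / L = 7.52 / 629.4 = 0.0119.
Flow is from higher to lower head: from BH-8 toward BH-7, i.e. toward the south-east.

i ≈ 0.0119; groundwater flows toward the south-east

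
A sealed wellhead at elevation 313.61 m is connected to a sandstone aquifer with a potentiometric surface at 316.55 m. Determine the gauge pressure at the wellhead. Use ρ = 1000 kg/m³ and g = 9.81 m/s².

Head above the cap: Δh = 316.55 − 313.61 = 2.94 m.
P = ρgΔh = 1000 × 9.81 × 2.94 = 28841 Pa ≈ 28.8 kPa.

P ≈ 28.8 kPa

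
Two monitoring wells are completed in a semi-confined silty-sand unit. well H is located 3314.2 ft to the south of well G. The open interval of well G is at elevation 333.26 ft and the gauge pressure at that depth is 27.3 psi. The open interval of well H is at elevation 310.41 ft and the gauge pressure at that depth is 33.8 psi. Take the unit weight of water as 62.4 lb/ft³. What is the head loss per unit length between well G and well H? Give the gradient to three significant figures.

Pressure head at well G: ψ = 144·P/γ = 144 × 27.3 / 62.4 = 63.00 ft.
Total head at well G: h = z + ψ = 333.26 + 63.00 = 396.26 ft.
Pressure head at well H: ψ = 144·P/γ = 144 × 33.8 / 62.4 = 78.00 ft.
Total head at well H: h = z + ψ = 310.41 + 78.00 = 388.41 ft.
Head difference: h(well G) − h(well H) = 396.26 − 388.41 = 7.85 ft.
Hydraulic gradient: i = |Δh| / L = 7.85 / 3314.2 = 0.00237.

i ≈ 0.00237 ft/ft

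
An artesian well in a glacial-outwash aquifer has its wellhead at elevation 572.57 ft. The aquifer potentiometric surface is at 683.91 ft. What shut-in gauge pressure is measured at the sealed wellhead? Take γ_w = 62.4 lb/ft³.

Head above the cap: Δh = 683.91 − 572.57 = 111.34 ft.
P = γΔh/144 = 62.4 × 111.34 / 144 = 48.2 psi.

P ≈ 48.2 psi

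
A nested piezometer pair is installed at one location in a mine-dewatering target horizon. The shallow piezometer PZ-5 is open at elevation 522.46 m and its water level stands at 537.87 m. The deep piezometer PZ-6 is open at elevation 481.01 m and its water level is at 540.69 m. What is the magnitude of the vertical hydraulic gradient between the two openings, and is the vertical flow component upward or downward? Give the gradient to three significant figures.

Total head at PZ-5: h = 537.87 m (water level in the standpipe).
Total head at PZ-6: h = 540.69 m.
Δh = h(PZ-5) − h(PZ-6) = 537.87 − 540.69 = -2.82 m.
Vertical separation Δz = 522.46 − 481.01 = 41.45 m.
|i_v| = |Δh| / Δz = 2.82 / 41.45 = 0.0680.
Head is higher in the deep piezometer, so vertical flow is upward (discharge condition).

|i_v| ≈ 0.0680; vertical flow is upward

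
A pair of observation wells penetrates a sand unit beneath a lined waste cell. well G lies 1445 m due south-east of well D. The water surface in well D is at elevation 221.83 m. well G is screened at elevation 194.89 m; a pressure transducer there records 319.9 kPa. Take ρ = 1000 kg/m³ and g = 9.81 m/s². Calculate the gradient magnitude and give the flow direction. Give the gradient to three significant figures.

i ≈ 0.00392; groundwater flows toward the north-west

Total head at well D: h = 221.83 m (water level in the piezometer is the total head).
Pressure head at well G: ψ = P/(ρg) = 319.9×1000 / (1000 × 9.81) = 32.61 m.
Total head at well G: h = z + ψ = 194.89 + 32.61 = 227.50 m.
Head difference: h(well D) − h(well G) = 221.83 − 227.50 = -5.67 m.
Hydraulic gradient: i = |Δh| / L = 5.67 / 1445 = 0.00392.
Flow is from higher to lower head: from well G toward well D, i.e. toward the north-west.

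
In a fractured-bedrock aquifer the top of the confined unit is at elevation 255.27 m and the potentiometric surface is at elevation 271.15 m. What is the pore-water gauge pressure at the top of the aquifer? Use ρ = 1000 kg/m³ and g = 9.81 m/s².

P ≈ 156 kPa

Pressure head at the aquifer top: ψ = h − z = 271.15 − 255.27 = 15.88 m.
P = ρgψ = 1000 × 9.81 × 15.88 = 155783 Pa ≈ 156 kPa.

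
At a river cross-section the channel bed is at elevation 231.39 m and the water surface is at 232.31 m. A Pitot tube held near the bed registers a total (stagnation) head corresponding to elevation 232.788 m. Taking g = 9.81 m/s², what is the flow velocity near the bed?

v ≈ 3.06 m/s

Near the bed, under hydrostatic conditions, the piezometric head (z + ψ) equals the free-surface elevation, 232.31 m.
Velocity head = total − piezometric = 232.788 − 232.31 = 0.478 m.
v = √(2g·h_v) = √(2 × 9.81 × 0.478) = 3.06 m/s.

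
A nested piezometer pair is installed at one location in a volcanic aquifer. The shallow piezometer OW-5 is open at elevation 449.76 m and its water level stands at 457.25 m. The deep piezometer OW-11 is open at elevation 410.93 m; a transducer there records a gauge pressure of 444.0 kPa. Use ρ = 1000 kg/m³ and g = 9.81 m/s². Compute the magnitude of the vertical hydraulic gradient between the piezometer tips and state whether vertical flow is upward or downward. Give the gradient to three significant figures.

Total head at OW-5: h = 457.25 m (water level in the standpipe).
Pressure head at OW-11: ψ = P/(ρg) = 444.0×1000 / (1000 × 9.81) = 45.26 m.
Total head at OW-11: h = z + ψ = 410.93 + 45.26 = 456.19 m.
Δh = h(OW-5) − h(OW-11) = 457.25 − 456.19 = 1.06 m.
Vertical separation Δz = 449.76 − 410.93 = 38.83 m.
|i_v| = |Δh| / Δz = 1.06 / 38.83 = 0.0273.
Head is higher in the shallow piezometer, so vertical flow is downward (recharge condition).

|i_v| ≈ 0.0273; vertical flow is downward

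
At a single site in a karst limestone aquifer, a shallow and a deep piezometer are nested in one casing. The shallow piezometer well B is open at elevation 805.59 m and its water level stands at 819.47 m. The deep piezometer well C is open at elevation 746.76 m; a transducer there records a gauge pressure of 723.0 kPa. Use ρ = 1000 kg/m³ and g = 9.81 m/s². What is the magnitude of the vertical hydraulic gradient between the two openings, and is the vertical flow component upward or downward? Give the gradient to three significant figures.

Total head at well B: h = 819.47 m (water level in the standpipe).
Pressure head at well C: ψ = P/(ρg) = 723.0×1000 / (1000 × 9.81) = 73.70 m.
Total head at well C: h = z + ψ = 746.76 + 73.70 = 820.46 m.
Δh = h(well B) − h(well C) = 819.47 − 820.46 = -0.99 m.
Vertical separation Δz = 805.59 − 746.76 = 58.83 m.
|i_v| = |Δh| / Δz = 0.99 / 58.83 = 0.0168.
Head is higher in the deep piezometer, so vertical flow is upward (discharge condition).

|i_v| ≈ 0.0168; vertical flow is upward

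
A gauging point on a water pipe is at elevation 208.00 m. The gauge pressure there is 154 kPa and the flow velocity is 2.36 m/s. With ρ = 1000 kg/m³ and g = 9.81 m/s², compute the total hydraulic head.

h ≈ 223.98 m

Pressure head ψ = P/(ρg) = 154×1000 / (1000 × 9.81) = 15.70 m.
Velocity head = v²/(2g) = 2.36² / (2 × 9.81) = 0.284 m.
h = z + ψ + v²/(2g) = 208.00 + 15.70 + 0.284 = 223.98 m.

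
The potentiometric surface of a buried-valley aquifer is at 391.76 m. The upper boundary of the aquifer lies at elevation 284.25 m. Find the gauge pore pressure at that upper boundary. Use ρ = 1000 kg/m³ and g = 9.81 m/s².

P ≈ 1050 kPa

Pressure head at the aquifer top: ψ = h − z = 391.76 − 284.25 = 107.51 m.
P = ρgψ = 1000 × 9.81 × 107.51 = 1054673 Pa ≈ 1050 kPa.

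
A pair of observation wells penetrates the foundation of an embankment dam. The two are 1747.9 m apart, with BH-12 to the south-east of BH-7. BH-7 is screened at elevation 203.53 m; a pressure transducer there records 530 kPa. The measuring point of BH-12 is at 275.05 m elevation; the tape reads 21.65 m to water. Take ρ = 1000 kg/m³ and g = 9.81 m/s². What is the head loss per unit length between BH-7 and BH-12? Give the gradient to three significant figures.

Pressure head at BH-7: ψ = P/(ρg) = 530×1000 / (1000 × 9.81) = 54.03 m.
Total head at BH-7: h = z + ψ = 203.53 + 54.03 = 257.56 m.
Total head at BH-12: h = 275.05 − 21.65 = 253.40 m.
Head difference: h(BH-7) − h(BH-12) = 257.56 − 253.40 = 4.16 m.
Hydraulic gradient: i = |Δh| / L = 4.16 / 1747.9 = 0.00238.

i ≈ 0.00238 m/m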